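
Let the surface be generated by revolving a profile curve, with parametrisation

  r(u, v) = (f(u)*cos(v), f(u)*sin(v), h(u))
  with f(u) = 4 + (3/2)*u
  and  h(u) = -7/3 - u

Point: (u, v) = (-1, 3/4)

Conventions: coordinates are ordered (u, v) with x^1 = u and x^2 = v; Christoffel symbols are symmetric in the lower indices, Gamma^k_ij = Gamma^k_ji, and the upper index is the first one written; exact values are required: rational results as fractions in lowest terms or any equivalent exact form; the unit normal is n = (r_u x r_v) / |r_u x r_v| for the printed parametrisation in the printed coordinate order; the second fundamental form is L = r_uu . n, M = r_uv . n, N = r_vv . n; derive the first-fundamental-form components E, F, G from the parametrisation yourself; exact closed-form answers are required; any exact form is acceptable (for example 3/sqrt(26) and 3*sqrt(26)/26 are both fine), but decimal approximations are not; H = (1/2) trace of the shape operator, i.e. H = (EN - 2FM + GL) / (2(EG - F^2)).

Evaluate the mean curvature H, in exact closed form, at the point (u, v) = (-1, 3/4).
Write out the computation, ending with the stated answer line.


f = 5/2, f' = 3/2, f'' = 0, h' = -1, h'' = 0
E = 13/4, F = 0, G = 25/4; answer radicand W^2 = 13/4
unnormalised second-form numerators: l = 0, m = 0, n = -5/2; L = l/sqrt(13/4), and similarly M = m/sqrt(W^2), N = n/sqrt(W^2)
H = (E*n - 2*F*m + G*l) / (2*(EG - F^2)*sqrt(W^2)); E*n - 2*F*m + G*l = -65/8, EG - F^2 = 325/16, so H = (-1/5)/sqrt(13/4)

Answer: H = -2*sqrt(13)/65


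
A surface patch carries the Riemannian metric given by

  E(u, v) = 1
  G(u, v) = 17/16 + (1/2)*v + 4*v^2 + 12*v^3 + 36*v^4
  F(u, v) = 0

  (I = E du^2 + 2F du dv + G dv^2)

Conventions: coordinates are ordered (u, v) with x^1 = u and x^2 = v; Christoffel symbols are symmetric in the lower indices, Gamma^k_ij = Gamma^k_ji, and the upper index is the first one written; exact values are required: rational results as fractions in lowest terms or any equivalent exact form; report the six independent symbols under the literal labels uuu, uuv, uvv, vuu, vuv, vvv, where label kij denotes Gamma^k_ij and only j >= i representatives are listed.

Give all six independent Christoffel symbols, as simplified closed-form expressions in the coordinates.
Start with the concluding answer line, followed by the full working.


Answer: Gamma_uuu = 0, Gamma_uuv = 0, Gamma_uvv = 0, Gamma_vuu = 0, Gamma_vuv = 0, Gamma_vvv = (1152*v^3 + 288*v^2 + 64*v + 4)/(576*v^4 + 192*v^3 + 64*v^2 + 8*v + 17)

E = 1; F = 0; G = 17/16 + (1/2)*v + 4*v^2 + 12*v^3 + 36*v^4
Gamma^k_ij = (1/2) g^{kl} (d_i g_jl + d_j g_il - d_l g_ij), with g^inv = (1/(EG-F^2)) [[G, -F], [-F, E]]
first partials: E_u = 0, E_v = 0, F_u = 0, F_v = 0, G_u = 0, G_v = 1/2 + 8*v + 36*v^2 + 144*v^3
D = EG - F^2 = 17/16 + (1/2)*v + 4*v^2 + 12*v^3 + 36*v^4
expanded: Gamma^u_uu = (G E_u - 2F F_u + F E_v)/(2D), Gamma^u_uv = (G E_v - F G_u)/(2D), Gamma^u_vv = (2G F_v - G G_u - F G_v)/(2D), Gamma^v_uu = (2E F_u - E E_v - F E_u)/(2D), Gamma^v_uv = (E G_u - F E_v)/(2D), Gamma^v_vv = (E G_v - 2F F_v + F G_u)/(2D); substitute and cancel common factors


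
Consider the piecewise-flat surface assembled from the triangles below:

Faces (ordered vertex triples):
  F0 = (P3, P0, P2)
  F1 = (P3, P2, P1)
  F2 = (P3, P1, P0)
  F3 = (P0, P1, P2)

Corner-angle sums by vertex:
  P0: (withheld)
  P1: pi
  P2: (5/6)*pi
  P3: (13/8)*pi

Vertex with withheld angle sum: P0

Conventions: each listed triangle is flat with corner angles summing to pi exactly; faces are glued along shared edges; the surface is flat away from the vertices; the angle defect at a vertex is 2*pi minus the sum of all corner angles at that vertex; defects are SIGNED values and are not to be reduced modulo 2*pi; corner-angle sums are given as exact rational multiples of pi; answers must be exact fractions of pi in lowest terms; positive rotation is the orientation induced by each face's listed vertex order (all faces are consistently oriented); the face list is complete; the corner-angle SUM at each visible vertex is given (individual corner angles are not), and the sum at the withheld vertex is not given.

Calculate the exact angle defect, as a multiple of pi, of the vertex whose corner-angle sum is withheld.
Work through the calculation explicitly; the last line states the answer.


V = 4, E = 6, F = 4; chi = V - E + F = 2
Gauss-Bonnet: total defect = 2*pi*chi = 4*pi; visible defects sum to (61/24)*pi

Answer: defect(P0) = (35/24)*pi


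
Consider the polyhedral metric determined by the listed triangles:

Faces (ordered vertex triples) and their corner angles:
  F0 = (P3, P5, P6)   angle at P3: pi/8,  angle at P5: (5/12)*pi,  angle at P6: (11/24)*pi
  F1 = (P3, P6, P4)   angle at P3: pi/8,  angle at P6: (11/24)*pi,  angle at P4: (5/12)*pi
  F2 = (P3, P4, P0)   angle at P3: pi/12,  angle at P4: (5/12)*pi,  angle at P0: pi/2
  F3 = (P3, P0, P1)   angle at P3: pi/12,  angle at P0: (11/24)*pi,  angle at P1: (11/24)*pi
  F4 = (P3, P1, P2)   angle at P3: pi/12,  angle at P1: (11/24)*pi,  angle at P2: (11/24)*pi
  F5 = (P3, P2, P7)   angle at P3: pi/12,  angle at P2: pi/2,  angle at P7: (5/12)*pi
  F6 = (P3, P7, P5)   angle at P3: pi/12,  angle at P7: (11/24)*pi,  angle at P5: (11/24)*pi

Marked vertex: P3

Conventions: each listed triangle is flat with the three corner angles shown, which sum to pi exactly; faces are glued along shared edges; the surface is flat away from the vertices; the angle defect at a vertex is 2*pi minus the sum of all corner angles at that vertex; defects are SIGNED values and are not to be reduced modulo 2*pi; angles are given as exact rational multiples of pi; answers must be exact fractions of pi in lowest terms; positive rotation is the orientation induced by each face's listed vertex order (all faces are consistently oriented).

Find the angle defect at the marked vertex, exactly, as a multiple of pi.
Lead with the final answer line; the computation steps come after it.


Answer: defect(P3) = (4/3)*pi

Sum of corner angles at P3: (2/3)*pi
defect = 2*pi - (2/3)*pi


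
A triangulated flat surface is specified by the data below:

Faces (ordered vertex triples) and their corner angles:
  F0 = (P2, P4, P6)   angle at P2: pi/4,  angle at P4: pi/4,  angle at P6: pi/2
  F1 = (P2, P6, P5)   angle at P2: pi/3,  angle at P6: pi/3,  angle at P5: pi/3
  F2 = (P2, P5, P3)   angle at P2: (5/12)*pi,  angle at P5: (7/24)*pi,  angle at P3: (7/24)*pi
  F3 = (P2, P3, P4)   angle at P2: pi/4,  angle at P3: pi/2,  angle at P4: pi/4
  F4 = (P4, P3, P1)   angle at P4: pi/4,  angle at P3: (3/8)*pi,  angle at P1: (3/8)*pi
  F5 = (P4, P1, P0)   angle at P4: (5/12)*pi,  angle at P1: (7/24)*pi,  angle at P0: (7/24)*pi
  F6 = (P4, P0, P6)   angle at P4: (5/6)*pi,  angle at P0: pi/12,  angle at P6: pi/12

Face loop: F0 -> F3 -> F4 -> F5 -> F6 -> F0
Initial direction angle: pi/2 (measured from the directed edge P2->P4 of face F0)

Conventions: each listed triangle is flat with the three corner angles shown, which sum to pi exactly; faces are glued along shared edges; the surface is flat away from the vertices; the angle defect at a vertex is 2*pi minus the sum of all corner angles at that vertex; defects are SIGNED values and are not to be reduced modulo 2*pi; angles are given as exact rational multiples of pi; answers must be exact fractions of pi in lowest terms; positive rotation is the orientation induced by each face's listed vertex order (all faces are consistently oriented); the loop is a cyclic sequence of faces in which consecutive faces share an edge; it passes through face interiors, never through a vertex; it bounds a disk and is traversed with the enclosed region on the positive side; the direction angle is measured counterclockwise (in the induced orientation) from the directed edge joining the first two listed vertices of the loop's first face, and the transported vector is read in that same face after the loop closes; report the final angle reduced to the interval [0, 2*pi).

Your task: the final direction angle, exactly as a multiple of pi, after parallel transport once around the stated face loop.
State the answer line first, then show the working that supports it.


Answer: final direction angle = pi/2

enclosed vertex P4: corner angles sum to 2*pi, defect = 2*pi - 2*pi = 0
the final direction is the initial angle plus the enclosed defects, taken mod 2*pi in the induced orientation
final angle = pi/2 + 0 = pi/2 (mod 2*pi)


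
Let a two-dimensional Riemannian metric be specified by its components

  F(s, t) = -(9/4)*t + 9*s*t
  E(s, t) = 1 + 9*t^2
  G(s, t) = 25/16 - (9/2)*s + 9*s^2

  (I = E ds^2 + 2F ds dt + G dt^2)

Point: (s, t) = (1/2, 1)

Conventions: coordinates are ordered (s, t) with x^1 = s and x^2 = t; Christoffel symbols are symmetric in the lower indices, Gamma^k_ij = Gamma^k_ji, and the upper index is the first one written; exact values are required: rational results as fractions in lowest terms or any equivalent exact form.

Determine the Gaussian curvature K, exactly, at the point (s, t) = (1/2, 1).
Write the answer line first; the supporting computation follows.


Answer: K = -2304/28561

E = 10, F = 9/4, G = 25/16, EG - F^2 = 169/16 at the point
E_s = 0, E_t = 18, F_s = 9, F_t = 9/4, G_s = 9/2, G_t = 0
E_tt = 18, F_st = 9, G_ss = 18
Evaluate Brioschi's two determinant matrices M1, M2 and divide by (EG - F^2)^2.
M1 = [[-E_tt/2 + F_st - G_ss/2, E_s/2, F_s - E_t/2], [F_t - G_s/2, E, F], [G_t/2, F, G]] = [[-9, 0, 0], [0, 10, 9/4], [0, 9/4, 25/16]]; det M1 = -1521/16
M2 = [[0, E_t/2, G_s/2], [E_t/2, E, F], [G_s/2, F, G]] = [[0, 9, 9/4], [9, 10, 9/4], [9/4, 9/4, 25/16]]; det M2 = -1377/16
det M1 - det M2 = -9; K = -9 / (169/16)^2 = -2304/28561


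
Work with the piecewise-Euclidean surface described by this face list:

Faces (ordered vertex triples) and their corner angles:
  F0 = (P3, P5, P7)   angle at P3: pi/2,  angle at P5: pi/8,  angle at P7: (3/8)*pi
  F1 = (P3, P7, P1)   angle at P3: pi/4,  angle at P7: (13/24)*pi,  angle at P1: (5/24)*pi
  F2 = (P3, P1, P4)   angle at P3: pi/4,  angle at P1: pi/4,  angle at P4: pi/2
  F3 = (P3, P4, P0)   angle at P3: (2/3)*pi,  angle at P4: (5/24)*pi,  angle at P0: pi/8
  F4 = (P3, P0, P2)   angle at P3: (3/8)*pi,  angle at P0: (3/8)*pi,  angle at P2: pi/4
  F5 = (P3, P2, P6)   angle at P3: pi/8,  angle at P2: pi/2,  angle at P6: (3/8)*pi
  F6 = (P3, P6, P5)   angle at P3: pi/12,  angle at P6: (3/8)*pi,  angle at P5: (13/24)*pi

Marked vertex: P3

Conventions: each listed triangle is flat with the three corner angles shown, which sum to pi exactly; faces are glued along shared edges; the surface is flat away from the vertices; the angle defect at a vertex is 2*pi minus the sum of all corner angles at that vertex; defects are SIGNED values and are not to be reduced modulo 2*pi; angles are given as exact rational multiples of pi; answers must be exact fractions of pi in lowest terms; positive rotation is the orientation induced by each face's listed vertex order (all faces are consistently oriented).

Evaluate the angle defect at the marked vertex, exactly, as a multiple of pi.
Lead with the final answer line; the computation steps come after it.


Answer: defect(P3) = -pi/4

Sum of corner angles at P3: (9/4)*pi
defect = 2*pi - (9/4)*pi


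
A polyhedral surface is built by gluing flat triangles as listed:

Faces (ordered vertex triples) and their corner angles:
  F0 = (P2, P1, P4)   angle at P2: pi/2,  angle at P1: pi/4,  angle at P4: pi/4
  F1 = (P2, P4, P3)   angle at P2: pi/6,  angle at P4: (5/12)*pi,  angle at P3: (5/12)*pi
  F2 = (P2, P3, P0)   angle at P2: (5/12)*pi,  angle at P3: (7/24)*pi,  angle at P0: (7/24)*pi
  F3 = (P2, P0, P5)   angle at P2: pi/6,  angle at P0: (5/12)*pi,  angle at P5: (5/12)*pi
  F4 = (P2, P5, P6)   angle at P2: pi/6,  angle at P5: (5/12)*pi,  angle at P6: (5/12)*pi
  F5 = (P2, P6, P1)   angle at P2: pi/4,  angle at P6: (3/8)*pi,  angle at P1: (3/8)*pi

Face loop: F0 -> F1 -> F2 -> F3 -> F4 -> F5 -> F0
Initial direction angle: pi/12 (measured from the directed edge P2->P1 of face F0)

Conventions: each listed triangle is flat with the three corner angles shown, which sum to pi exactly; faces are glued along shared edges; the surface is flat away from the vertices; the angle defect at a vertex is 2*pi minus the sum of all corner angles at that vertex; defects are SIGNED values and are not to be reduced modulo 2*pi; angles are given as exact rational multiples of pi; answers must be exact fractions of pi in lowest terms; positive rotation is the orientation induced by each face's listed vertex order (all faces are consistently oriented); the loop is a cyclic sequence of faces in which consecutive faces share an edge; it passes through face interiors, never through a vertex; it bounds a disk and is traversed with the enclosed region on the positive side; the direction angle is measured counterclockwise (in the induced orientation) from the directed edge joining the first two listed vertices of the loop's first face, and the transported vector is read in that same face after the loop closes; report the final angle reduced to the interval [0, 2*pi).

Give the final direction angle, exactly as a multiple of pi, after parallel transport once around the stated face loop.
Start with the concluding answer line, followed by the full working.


Answer: final direction angle = (5/12)*pi

enclosed vertex P2: corner angles sum to (5/3)*pi, defect = 2*pi - (5/3)*pi = pi/3
by Gauss-Bonnet the loop rotates the vector by the enclosed defect sum (positive orientation, mod 2*pi)
final angle = pi/12 + pi/3 = (5/12)*pi (mod 2*pi)


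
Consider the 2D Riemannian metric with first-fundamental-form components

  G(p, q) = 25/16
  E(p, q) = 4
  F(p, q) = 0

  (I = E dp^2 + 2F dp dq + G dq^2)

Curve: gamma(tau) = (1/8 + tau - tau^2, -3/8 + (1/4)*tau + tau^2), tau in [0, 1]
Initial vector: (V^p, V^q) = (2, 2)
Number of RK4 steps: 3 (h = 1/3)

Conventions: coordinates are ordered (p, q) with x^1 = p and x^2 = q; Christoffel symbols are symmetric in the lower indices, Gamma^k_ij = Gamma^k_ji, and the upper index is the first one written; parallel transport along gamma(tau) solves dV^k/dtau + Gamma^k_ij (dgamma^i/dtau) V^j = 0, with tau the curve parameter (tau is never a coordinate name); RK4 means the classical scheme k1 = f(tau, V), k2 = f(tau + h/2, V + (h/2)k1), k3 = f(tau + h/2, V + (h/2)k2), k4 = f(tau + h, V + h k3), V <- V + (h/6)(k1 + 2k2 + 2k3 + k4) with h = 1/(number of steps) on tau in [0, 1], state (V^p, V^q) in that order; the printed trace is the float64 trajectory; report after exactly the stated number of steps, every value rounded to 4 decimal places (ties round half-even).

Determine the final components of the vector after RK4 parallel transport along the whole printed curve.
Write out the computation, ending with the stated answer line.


gamma'(tau) = (1 - 2*tau, 1/4 + 2*tau); f(tau, V)^k = -Gamma^k_ij(gamma(tau)) gamma'^i(tau) V^j; h = 1/3; intermediate values shown to 6 dp
curve data and Christoffel symbols at the stage parameters:
  tau = 0.000000: gamma = (0.125000, -0.375000), gamma' = (1.000000, 0.250000); Gamma_ppp = 0.000000, Gamma_ppq = 0.000000, Gamma_pqq = 0.000000, Gamma_qpp = 0.000000, Gamma_qpq = 0.000000, Gamma_qqq = 0.000000
  tau = 0.166667: gamma = (0.263889, -0.305556), gamma' = (0.666667, 0.583333); Gamma_ppp = 0.000000, Gamma_ppq = 0.000000, Gamma_pqq = 0.000000, Gamma_qpp = 0.000000, Gamma_qpq = 0.000000, Gamma_qqq = 0.000000
  tau = 0.333333: gamma = (0.347222, -0.180556), gamma' = (0.333333, 0.916667); Gamma_ppp = 0.000000, Gamma_ppq = 0.000000, Gamma_pqq = 0.000000, Gamma_qpp = 0.000000, Gamma_qpq = 0.000000, Gamma_qqq = 0.000000
  tau = 0.500000: gamma = (0.375000, 0.000000), gamma' = (0.000000, 1.250000); Gamma_ppp = 0.000000, Gamma_ppq = 0.000000, Gamma_pqq = 0.000000, Gamma_qpp = 0.000000, Gamma_qpq = 0.000000, Gamma_qqq = 0.000000
  tau = 0.666667: gamma = (0.347222, 0.236111), gamma' = (-0.333333, 1.583333); Gamma_ppp = 0.000000, Gamma_ppq = 0.000000, Gamma_pqq = 0.000000, Gamma_qpp = 0.000000, Gamma_qpq = 0.000000, Gamma_qqq = 0.000000
  tau = 0.833333: gamma = (0.263889, 0.527778), gamma' = (-0.666667, 1.916667); Gamma_ppp = 0.000000, Gamma_ppq = 0.000000, Gamma_pqq = 0.000000, Gamma_qpp = 0.000000, Gamma_qpq = 0.000000, Gamma_qqq = 0.000000
  tau = 1.000000: gamma = (0.125000, 0.875000), gamma' = (-1.000000, 2.250000); Gamma_ppp = 0.000000, Gamma_ppq = 0.000000, Gamma_pqq = 0.000000, Gamma_qpp = 0.000000, Gamma_qpq = 0.000000, Gamma_qqq = 0.000000
step 0: V^p = 2.0000, V^q = 2.0000
step 1: k1 = (0.000000, 0.000000), k2 = (0.000000, 0.000000), k3 = (0.000000, 0.000000), k4 = (0.000000, 0.000000); V <- V + (h/6)(k1 + 2k2 + 2k3 + k4): V^p = 2.0000, V^q = 2.0000
step 2: k1 = (0.000000, 0.000000), k2 = (0.000000, 0.000000), k3 = (0.000000, 0.000000), k4 = (0.000000, 0.000000); V <- V + (h/6)(k1 + 2k2 + 2k3 + k4): V^p = 2.0000, V^q = 2.0000
step 3: k1 = (0.000000, 0.000000), k2 = (0.000000, 0.000000), k3 = (0.000000, 0.000000), k4 = (0.000000, 0.000000); V <- V + (h/6)(k1 + 2k2 + 2k3 + k4): V^p = 2.0000, V^q = 2.0000

Answer: V^p = 2.0000, V^q = 2.0000


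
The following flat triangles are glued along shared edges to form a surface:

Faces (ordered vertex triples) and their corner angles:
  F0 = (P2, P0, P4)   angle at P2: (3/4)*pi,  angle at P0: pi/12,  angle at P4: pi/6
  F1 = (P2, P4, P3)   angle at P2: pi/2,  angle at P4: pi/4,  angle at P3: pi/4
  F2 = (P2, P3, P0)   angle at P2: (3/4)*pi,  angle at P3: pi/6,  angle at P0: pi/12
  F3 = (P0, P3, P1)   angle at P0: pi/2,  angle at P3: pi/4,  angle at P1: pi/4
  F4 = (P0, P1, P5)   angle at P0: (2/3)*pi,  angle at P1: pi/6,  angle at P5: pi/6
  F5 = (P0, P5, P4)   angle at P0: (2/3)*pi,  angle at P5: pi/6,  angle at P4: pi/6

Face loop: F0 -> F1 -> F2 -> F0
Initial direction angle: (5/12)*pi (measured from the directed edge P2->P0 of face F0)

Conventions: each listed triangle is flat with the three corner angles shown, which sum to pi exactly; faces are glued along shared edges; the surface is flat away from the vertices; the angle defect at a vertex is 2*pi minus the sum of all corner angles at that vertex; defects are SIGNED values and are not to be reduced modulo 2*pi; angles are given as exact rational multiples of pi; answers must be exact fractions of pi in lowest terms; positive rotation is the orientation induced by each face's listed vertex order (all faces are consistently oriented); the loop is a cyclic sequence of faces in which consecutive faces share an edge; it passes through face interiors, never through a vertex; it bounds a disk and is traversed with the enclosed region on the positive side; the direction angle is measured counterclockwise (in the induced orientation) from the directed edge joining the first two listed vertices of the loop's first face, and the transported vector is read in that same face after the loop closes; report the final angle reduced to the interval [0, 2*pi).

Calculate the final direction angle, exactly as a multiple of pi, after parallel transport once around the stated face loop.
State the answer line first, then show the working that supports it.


Answer: final direction angle = (5/12)*pi

enclosed vertex P2: corner angles sum to 2*pi, defect = 2*pi - 2*pi = 0
transport around the loop rotates by the sum of enclosed defects; add to the initial angle mod 2*pi
final angle = (5/12)*pi + 0 = (5/12)*pi (mod 2*pi)


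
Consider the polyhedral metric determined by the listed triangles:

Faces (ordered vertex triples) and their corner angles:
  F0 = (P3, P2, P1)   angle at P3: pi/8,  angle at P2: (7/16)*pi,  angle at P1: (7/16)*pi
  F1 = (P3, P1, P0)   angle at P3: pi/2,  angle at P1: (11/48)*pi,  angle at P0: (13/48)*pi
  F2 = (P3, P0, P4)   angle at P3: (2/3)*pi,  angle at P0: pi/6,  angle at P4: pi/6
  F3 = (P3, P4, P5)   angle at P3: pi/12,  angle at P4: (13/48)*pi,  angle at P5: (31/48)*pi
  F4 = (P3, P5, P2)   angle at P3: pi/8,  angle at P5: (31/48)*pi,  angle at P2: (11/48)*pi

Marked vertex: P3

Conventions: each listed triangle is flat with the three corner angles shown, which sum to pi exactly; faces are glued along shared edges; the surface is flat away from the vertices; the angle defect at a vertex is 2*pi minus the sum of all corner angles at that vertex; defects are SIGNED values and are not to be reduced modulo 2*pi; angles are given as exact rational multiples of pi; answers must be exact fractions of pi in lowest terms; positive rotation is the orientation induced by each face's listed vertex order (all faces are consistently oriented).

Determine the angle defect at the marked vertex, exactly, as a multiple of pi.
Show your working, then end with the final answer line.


Sum of corner angles at P3: (3/2)*pi
defect = 2*pi - (3/2)*pi

Answer: defect(P3) = pi/2


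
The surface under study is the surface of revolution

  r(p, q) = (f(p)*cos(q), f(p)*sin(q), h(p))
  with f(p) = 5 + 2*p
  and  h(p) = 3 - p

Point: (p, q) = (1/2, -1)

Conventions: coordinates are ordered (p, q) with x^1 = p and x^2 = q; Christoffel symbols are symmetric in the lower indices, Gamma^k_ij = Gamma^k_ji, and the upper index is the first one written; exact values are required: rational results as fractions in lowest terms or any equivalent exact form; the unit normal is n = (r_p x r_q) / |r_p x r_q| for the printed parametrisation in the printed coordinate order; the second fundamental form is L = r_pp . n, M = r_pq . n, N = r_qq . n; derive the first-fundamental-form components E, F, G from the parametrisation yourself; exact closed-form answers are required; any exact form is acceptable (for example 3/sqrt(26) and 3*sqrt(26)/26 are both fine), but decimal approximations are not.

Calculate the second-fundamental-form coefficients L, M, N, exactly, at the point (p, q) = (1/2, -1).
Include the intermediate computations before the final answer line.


f = 6, f' = 2, f'' = 0, h' = -1, h'' = 0
E = 5, F = 0, G = 36; answer radicand W^2 = 5
unnormalised second-form numerators: l = 0, m = 0, n = -6; L = l/sqrt(5), and similarly M = m/sqrt(W^2), N = n/sqrt(W^2)

Answer: L = 0, M = 0, N = -6*sqrt(5)/5


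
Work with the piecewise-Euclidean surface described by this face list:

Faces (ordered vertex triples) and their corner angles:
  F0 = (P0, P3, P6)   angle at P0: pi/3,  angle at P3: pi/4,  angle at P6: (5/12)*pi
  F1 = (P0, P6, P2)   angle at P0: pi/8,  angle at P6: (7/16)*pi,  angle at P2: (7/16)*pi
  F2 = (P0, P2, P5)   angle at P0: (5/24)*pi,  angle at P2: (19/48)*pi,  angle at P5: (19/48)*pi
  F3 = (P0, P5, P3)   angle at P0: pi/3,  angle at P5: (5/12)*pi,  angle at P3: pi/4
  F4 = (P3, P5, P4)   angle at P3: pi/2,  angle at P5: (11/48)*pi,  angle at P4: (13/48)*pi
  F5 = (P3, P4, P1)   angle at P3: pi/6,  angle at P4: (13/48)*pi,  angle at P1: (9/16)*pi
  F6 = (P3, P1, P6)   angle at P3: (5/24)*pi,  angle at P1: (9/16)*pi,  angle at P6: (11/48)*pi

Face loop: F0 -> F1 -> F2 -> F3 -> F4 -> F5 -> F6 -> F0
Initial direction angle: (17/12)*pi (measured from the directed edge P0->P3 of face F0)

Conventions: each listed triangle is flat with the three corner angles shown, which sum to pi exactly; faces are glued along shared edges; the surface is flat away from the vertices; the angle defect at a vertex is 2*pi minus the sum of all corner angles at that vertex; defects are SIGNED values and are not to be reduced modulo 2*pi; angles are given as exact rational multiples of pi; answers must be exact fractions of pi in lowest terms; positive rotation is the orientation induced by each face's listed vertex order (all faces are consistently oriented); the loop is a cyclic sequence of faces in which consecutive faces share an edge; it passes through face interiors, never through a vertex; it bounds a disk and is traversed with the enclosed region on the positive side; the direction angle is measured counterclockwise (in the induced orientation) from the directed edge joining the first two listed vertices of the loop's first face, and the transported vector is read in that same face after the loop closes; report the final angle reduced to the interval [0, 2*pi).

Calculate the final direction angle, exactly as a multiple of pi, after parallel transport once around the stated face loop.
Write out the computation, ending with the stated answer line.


enclosed vertex P0: corner angles sum to pi, defect = 2*pi - pi = pi
enclosed vertex P3: corner angles sum to (11/8)*pi, defect = 2*pi - (11/8)*pi = (5/8)*pi
the rotation equals the total enclosed defect, so the final angle is initial + defects (mod 2*pi)
final angle = (17/12)*pi + (13/8)*pi = (25/24)*pi (mod 2*pi)

Answer: final direction angle = (25/24)*pi


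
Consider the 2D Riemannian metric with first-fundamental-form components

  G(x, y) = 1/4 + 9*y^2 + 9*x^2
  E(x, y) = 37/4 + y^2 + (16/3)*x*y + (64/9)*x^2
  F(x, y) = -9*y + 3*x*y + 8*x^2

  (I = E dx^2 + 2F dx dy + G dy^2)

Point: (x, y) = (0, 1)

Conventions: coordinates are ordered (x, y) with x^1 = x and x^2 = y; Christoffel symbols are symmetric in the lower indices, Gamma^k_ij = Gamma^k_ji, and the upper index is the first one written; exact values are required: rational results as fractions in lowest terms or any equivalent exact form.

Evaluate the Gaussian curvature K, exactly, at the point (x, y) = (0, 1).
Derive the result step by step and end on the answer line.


E = 41/4, F = -9, G = 37/4, EG - F^2 = 221/16 at the point
E_x = 16/3, E_y = 2, F_x = 3, F_y = -9, G_x = 0, G_y = 18
E_yy = 2, F_xy = 3, G_xx = 18
By Brioschi, K is (det M1 - det M2) divided by (EG - F^2) squared.
M1 = [[-E_yy/2 + F_xy - G_xx/2, E_x/2, F_x - E_y/2], [F_y - G_x/2, E, F], [G_y/2, F, G]] = [[-7, 8/3, 2], [-9, 41/4, -9], [9, -9, 37/4]]; det M1 = -1811/16
M2 = [[0, E_y/2, G_x/2], [E_y/2, E, F], [G_x/2, F, G]] = [[0, 1, 0], [1, 41/4, -9], [0, -9, 37/4]]; det M2 = -37/4
det M1 - det M2 = -1663/16; K = -1663/16 / (221/16)^2 = -26608/48841

Answer: K = -26608/48841


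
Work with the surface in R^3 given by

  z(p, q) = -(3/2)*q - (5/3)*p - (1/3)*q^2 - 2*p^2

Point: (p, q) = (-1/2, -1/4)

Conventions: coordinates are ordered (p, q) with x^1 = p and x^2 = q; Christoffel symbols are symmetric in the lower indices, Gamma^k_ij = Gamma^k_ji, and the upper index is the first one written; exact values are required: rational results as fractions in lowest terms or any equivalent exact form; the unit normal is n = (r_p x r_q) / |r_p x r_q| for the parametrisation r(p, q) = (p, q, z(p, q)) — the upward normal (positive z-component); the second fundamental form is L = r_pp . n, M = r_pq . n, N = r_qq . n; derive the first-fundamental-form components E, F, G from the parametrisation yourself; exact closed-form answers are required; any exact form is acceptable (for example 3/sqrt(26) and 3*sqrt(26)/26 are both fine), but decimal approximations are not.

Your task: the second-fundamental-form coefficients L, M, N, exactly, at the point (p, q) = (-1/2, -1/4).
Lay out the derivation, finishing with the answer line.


z_p = 1/3, z_q = -4/3, z_pp = -4, z_pq = 0, z_qq = -2/3
E = 10/9, F = -4/9, G = 25/9; answer radicand W^2 = 26/9
unnormalised second-form numerators: l = -4, m = 0, n = -2/3; L = l/sqrt(26/9), and similarly M = m/sqrt(W^2), N = n/sqrt(W^2)

Answer: L = -6*sqrt(26)/13, M = 0, N = -sqrt(26)/13


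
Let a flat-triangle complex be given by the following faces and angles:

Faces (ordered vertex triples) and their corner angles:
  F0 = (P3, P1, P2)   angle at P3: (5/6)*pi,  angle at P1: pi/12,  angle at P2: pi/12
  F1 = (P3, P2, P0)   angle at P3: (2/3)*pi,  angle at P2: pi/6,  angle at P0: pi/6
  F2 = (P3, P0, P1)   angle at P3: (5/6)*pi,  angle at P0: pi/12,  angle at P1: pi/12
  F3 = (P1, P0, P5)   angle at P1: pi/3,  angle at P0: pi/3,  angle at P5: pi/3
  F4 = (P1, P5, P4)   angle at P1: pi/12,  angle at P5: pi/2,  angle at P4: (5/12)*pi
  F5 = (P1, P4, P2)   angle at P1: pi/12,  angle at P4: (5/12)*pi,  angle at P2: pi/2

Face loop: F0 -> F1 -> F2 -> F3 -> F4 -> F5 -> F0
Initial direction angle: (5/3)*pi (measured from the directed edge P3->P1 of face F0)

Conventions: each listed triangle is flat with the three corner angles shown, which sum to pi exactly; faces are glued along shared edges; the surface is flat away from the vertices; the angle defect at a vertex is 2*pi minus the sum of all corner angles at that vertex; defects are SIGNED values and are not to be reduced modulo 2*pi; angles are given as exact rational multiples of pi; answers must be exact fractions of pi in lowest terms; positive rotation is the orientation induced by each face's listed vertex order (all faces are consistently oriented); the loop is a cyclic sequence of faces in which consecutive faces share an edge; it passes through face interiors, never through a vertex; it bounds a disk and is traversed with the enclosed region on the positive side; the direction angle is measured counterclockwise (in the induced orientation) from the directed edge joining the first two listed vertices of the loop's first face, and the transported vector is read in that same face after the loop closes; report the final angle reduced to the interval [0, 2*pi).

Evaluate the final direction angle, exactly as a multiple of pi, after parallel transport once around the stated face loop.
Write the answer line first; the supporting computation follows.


Answer: final direction angle = (2/3)*pi

enclosed vertex P1: corner angles sum to (2/3)*pi, defect = 2*pi - (2/3)*pi = (4/3)*pi
enclosed vertex P3: corner angles sum to (7/3)*pi, defect = 2*pi - (7/3)*pi = -pi/3
summing the enclosed defects onto the initial angle, mod 2*pi in the induced orientation:
final angle = (5/3)*pi + pi = (2/3)*pi (mod 2*pi)


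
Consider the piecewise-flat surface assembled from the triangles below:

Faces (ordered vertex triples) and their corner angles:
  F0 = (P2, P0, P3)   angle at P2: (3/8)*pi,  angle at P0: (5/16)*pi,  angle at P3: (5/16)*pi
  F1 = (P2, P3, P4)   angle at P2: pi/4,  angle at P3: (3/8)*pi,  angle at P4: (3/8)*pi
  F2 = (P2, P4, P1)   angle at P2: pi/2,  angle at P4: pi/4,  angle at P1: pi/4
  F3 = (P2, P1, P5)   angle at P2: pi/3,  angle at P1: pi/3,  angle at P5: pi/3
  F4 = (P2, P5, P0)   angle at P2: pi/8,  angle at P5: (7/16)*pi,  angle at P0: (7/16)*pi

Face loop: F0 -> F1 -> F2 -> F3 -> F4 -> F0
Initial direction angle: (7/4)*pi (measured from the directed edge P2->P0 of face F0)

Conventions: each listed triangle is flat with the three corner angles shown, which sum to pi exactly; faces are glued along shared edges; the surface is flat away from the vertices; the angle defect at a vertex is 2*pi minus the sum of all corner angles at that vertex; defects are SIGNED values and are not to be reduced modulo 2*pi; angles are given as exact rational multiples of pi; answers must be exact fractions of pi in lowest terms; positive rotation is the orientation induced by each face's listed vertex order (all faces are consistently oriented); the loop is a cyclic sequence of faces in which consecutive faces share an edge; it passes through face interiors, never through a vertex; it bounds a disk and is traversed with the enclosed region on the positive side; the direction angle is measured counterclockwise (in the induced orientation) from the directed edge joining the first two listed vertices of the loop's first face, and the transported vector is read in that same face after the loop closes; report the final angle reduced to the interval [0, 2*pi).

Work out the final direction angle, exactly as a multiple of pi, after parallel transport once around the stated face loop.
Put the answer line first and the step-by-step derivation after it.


Answer: final direction angle = pi/6

enclosed vertex P2: corner angles sum to (19/12)*pi, defect = 2*pi - (19/12)*pi = (5/12)*pi
the rotation equals the total enclosed defect, so the final angle is initial + defects (mod 2*pi)
final angle = (7/4)*pi + (5/12)*pi = pi/6 (mod 2*pi)


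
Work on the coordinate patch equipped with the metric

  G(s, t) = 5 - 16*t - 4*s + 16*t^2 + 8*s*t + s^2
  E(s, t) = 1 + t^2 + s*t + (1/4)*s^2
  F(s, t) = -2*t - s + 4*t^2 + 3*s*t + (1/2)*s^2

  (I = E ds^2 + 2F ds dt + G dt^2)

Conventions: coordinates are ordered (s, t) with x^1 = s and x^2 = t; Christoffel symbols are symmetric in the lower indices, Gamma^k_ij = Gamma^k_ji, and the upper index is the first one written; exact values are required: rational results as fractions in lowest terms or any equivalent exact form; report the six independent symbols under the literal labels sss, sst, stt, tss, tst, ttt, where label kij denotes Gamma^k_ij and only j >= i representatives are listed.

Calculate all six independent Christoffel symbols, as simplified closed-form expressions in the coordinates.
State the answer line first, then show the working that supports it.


Answer: Gamma_sss = (s + 2*t)/(5*s^2 + 36*s*t - 16*s + 68*t^2 - 64*t + 20), Gamma_sst = (2*s + 4*t)/(5*s^2 + 36*s*t - 16*s + 68*t^2 - 64*t + 20), Gamma_stt = (8*s + 16*t)/(5*s^2 + 36*s*t - 16*s + 68*t^2 - 64*t + 20), Gamma_tss = (2*s + 8*t - 4)/(5*s^2 + 36*s*t - 16*s + 68*t^2 - 64*t + 20), Gamma_tst = (4*s + 16*t - 8)/(5*s^2 + 36*s*t - 16*s + 68*t^2 - 64*t + 20), Gamma_ttt = (16*s + 64*t - 32)/(5*s^2 + 36*s*t - 16*s + 68*t^2 - 64*t + 20)

E = 1 + t^2 + s*t + (1/4)*s^2; F = -2*t - s + 4*t^2 + 3*s*t + (1/2)*s^2; G = 5 - 16*t - 4*s + 16*t^2 + 8*s*t + s^2
Gamma^k_ij = (1/2) g^{kl} (d_i g_jl + d_j g_il - d_l g_ij), with g^inv = (1/(EG-F^2)) [[G, -F], [-F, E]]
first partials: E_s = t + (1/2)*s, E_t = 2*t + s, F_s = -1 + 3*t + s, F_t = -2 + 8*t + 3*s, G_s = -4 + 8*t + 2*s, G_t = -16 + 32*t + 8*s
D = EG - F^2 = 5 - 16*t - 4*s + 17*t^2 + 9*s*t + (5/4)*s^2
expanded: Gamma^s_ss = (G E_s - 2F F_s + F E_t)/(2D), Gamma^s_st = (G E_t - F G_s)/(2D), Gamma^s_tt = (2G F_t - G G_s - F G_t)/(2D), Gamma^t_ss = (2E F_s - E E_t - F E_s)/(2D), Gamma^t_st = (E G_s - F E_t)/(2D), Gamma^t_tt = (E G_t - 2F F_t + F G_s)/(2D); substitute and cancel common factors


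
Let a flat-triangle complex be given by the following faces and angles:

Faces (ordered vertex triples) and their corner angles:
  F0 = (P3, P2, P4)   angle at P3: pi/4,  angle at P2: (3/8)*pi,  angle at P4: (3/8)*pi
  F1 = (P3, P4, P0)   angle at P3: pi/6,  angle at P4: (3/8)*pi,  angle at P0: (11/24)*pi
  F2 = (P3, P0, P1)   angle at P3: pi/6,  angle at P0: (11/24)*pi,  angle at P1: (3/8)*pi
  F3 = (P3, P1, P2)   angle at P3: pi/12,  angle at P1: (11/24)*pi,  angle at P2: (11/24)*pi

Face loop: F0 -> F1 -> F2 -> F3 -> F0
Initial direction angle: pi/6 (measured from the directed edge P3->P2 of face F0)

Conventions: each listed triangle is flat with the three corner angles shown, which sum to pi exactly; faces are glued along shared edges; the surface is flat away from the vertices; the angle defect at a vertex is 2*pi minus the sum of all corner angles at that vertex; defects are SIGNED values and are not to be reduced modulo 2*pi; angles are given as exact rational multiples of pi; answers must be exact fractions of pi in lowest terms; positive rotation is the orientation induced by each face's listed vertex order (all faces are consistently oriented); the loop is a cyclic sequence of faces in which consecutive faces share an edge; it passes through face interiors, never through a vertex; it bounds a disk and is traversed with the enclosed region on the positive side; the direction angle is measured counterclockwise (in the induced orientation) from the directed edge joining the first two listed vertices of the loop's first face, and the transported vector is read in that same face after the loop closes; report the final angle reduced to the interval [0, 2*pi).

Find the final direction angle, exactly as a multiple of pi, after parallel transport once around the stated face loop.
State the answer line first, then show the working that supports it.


Answer: final direction angle = (3/2)*pi

enclosed vertex P3: corner angles sum to (2/3)*pi, defect = 2*pi - (2/3)*pi = (4/3)*pi
holonomy = initial angle + sum of enclosed defects (mod 2*pi), positive in the induced orientation
final angle = pi/6 + (4/3)*pi = (3/2)*pi (mod 2*pi)


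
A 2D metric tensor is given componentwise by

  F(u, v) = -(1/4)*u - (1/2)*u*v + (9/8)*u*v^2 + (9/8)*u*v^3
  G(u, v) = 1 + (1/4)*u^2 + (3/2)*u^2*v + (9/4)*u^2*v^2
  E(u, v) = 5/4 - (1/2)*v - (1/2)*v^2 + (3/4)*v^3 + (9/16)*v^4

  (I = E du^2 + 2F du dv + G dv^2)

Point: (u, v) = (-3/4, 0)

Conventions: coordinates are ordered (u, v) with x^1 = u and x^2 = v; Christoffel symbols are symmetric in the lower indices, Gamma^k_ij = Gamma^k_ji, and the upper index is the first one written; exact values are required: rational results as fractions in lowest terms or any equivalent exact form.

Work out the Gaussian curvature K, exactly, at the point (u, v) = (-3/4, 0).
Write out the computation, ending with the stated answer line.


E = 5/4, F = 3/16, G = 73/64, EG - F^2 = 89/64 at the point
E_u = 0, E_v = -1/2, F_u = -1/4, F_v = 3/8, G_u = -3/8, G_v = 27/32
E_vv = -1, F_uv = -1/2, G_uu = 1/2
Compute both Brioschi determinants and normalise by (EG - F^2)^2.
M1 = [[-E_vv/2 + F_uv - G_uu/2, E_u/2, F_u - E_v/2], [F_v - G_u/2, E, F], [G_v/2, F, G]] = [[-1/4, 0, 0], [9/16, 5/4, 3/16], [27/64, 3/16, 73/64]]; det M1 = -89/256
M2 = [[0, E_v/2, G_u/2], [E_v/2, E, F], [G_u/2, F, G]] = [[0, -1/4, -3/16], [-1/4, 5/4, 3/16], [-3/16, 3/16, 73/64]]; det M2 = -25/256
det M1 - det M2 = -1/4; K = -1/4 / (89/64)^2 = -1024/7921

Answer: K = -1024/7921


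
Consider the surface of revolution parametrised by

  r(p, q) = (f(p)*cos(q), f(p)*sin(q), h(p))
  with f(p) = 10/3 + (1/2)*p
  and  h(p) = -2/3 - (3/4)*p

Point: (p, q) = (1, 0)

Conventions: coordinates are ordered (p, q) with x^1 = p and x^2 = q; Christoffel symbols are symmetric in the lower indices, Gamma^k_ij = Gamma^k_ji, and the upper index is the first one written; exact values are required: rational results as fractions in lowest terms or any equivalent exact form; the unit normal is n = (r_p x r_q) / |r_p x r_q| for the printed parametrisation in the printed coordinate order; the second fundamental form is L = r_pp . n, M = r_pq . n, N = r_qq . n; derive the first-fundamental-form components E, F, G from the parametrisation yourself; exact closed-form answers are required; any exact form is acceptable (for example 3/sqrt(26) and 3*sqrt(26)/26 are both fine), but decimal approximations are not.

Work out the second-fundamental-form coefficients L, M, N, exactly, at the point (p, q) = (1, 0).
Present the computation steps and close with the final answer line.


f = 23/6, f' = 1/2, f'' = 0, h' = -3/4, h'' = 0
E = 13/16, F = 0, G = 529/36; answer radicand W^2 = 13/16
unnormalised second-form numerators: l = 0, m = 0, n = -23/8; L = l/sqrt(13/16), and similarly M = m/sqrt(W^2), N = n/sqrt(W^2)

Answer: L = 0, M = 0, N = -23*sqrt(13)/26


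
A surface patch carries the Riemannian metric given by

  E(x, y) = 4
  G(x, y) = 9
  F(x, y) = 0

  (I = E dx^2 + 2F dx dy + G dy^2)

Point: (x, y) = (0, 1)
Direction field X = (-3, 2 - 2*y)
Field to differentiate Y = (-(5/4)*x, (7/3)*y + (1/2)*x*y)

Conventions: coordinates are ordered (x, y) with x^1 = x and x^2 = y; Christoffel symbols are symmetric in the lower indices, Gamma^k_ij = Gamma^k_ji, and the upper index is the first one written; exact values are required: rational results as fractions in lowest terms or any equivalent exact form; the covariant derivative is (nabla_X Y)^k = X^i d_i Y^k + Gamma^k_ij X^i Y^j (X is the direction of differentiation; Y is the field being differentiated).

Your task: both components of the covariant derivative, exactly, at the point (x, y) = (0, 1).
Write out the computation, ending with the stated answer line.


E = 4, F = 0, G = 9 at the point
E_x = 0, E_y = 0, F_x = 0, F_y = 0, G_x = 0, G_y = 0
EG - F^2 = 36;  g^inv = (1/36) * [[9, 0], [0, 4]]
first-kind symbols [ij,l] = (1/2)(d_i g_jl + d_j g_il - d_l g_ij): [xx,x] = E_x/2 = 0, [xx,y] = F_x - E_y/2 = 0, [xy,x] = E_y/2 = 0, [xy,y] = G_x/2 = 0, [yy,x] = F_y - G_x/2 = 0, [yy,y] = G_y/2 = 0
Gamma^x_ij = (G*[ij,x] - F*[ij,y])/(EG - F^2), Gamma^y_ij = (E*[ij,y] - F*[ij,x])/(EG - F^2)
Gamma_xxx = 0, Gamma_xxy = 0, Gamma_xyy = 0, Gamma_yxx = 0, Gamma_yxy = 0, Gamma_yyy = 0
X = (-3, 0), Y = (0, 7/3) at the point

Answer: (nabla_X Y)^x = 15/4, (nabla_X Y)^y = -3/2


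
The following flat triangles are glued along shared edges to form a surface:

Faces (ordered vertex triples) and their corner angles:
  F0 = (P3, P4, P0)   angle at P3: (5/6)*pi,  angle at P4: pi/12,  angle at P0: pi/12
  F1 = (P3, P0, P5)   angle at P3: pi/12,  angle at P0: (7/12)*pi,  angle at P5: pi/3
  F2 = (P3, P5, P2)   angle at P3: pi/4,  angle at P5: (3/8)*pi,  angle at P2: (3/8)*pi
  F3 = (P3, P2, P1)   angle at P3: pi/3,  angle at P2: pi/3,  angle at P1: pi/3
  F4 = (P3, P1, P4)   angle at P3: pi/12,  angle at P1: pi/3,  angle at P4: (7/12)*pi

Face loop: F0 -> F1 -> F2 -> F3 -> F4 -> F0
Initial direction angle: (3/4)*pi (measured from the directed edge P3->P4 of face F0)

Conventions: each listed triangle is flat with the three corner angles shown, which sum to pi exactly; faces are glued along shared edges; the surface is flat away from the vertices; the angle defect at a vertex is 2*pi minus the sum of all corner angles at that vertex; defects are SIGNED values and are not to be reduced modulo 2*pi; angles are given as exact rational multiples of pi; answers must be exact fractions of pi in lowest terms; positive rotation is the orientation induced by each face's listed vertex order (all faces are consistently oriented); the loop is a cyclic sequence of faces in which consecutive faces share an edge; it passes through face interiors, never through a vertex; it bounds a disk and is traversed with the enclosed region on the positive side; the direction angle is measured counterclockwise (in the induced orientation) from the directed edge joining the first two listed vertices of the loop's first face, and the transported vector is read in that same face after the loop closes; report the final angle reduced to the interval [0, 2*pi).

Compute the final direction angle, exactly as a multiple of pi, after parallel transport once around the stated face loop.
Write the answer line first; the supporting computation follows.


Answer: final direction angle = (7/6)*pi

enclosed vertex P3: corner angles sum to (19/12)*pi, defect = 2*pi - (19/12)*pi = (5/12)*pi
the rotation equals the total enclosed defect, so the final angle is initial + defects (mod 2*pi)
final angle = (3/4)*pi + (5/12)*pi = (7/6)*pi (mod 2*pi)
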